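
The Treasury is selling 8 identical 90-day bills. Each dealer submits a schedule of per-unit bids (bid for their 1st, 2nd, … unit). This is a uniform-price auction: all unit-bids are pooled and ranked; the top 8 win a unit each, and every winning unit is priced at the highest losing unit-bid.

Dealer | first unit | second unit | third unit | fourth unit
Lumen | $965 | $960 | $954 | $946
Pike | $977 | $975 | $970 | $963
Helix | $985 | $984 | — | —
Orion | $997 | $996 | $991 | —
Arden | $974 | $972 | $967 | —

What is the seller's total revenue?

Pooled unit-bids ranked (top 8): 997 (Orion-1), 996 (Orion-2), 991 (Orion-3), 985 (Helix-1), 984 (Helix-2), 977 (Pike-1), 975 (Pike-2), 974 (Arden-1)
First bid not allocated: $972.
Allocation: Arden 1, Helix 2, Orion 3, Pike 2. Every unit priced at $972.
Revenue = 8 × 972 = $7,776.

Total revenue: $7,776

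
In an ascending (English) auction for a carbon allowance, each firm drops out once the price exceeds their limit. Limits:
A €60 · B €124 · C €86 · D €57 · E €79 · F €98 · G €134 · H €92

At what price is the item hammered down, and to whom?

G wins at €124

Limits in order: 134 (G) > 124 (B) > 98 (F) > 92 (H) > 86 (C) > 79 (E) > …
Bidding ends when B exits at €124; G takes it.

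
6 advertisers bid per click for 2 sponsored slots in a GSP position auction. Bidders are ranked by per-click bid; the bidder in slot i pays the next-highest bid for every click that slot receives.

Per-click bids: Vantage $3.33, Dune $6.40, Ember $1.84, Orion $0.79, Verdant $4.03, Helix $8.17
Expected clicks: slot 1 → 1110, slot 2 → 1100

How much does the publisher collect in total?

Total revenue: $11537.00

Sorting advertisers: $8.17 (Helix) > $6.40 (Dune) > $4.03 (Verdant) > …
Slot 1: Helix pays $6.40 × 1110 = $7104.00
Slot 2: Dune pays $4.03 × 1100 = $4433.00
Total = $11537.00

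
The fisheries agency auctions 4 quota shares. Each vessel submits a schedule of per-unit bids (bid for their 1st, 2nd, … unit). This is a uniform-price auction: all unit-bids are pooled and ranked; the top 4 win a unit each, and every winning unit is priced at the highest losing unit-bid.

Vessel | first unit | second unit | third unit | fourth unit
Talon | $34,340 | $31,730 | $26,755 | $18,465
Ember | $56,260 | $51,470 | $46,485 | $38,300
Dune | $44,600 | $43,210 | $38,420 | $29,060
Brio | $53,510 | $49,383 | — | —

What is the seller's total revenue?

Total revenue: $185,940

Pooled unit-bids ranked (top 4): 56,260 (Ember-1), 53,510 (Brio-1), 51,470 (Ember-2), 49,383 (Brio-2)
Highest rejected unit-bid = $46,485.
Allocation: Brio 2, Ember 2. Every unit priced at $46,485.
Revenue = 4 × 46,485 = $185,940.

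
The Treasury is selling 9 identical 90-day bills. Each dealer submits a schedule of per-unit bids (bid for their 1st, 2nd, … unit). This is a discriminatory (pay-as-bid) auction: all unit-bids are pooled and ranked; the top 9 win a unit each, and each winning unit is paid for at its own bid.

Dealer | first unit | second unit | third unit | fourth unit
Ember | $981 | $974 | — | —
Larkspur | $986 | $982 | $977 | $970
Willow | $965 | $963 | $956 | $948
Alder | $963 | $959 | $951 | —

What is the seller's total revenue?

Pooled unit-bids ranked (top 9): 986 (Larkspur-1), 982 (Larkspur-2), 981 (Ember-1), 977 (Larkspur-3), 974 (Ember-2), 970 (Larkspur-4), 965 (Willow-1), 963 (Willow-2), 963 (Alder-1)
Next rejected bid: $959 (not a price — pay-as-bid).
Each winning unit pays its own bid.
Revenue = 986 + 982 + 981 + 977 + 974 + 970 + 965 + 963 + 963 = $8,761.

Total revenue: $8,761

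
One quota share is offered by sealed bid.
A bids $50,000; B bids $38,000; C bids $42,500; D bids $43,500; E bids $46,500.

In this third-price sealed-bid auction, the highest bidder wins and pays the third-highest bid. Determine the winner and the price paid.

Third-price sealed-bid auction: the highest bidder wins and pays the third-highest bid.
Bids ranked: 50,000 (A) > 46,500 (E) > 43,500 (D) > 42,500 (C) > 38,000 (B)
A wins; payment is bid #3 in the ranking = $43,500.

A pays $43,500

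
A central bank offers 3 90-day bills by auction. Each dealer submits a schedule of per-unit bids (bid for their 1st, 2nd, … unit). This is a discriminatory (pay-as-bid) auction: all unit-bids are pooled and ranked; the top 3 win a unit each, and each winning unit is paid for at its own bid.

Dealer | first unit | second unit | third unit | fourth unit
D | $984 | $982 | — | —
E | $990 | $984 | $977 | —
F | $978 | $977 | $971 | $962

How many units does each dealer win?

D 1, E 2

All unit-bids, highest first — top 3: 990 (E-1), 984 (D-1), 984 (E-2)
Next rejected bid: $982 (not a price — pay-as-bid).
Allocation: D 1, E 2.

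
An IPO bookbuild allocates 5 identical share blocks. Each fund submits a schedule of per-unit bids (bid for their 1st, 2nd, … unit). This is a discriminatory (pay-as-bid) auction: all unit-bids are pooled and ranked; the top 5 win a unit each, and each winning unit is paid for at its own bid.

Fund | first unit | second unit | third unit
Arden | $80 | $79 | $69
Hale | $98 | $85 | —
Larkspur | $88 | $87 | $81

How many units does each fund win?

Hale 2, Larkspur 3

All unit-bids, highest first — top 5: 98 (Hale-1), 88 (Larkspur-1), 87 (Larkspur-2), 85 (Hale-2), 81 (Larkspur-3)
Next rejected bid: $80 (not a price — pay-as-bid).
Allocation: Hale 2, Larkspur 3.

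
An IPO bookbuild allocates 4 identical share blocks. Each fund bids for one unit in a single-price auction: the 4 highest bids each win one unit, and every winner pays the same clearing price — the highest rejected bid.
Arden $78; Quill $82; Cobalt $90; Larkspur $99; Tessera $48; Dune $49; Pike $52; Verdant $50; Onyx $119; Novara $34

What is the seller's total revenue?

Ordering the bids: 119 (Onyx), 99 (Larkspur), 90 (Cobalt), 82 (Quill), 78 (Arden), 52 (Pike), …
Winners (4 units): Onyx, Larkspur, Cobalt, Quill.
Highest unsuccessful bid: $78 → clearing price.
Total revenue = 4 × $78 = $312.

Total revenue: $312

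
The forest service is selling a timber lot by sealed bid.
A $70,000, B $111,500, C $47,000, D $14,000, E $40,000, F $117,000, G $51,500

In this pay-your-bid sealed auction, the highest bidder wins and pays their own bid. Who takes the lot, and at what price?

F pays $117,000

Rule: the highest bidder wins and pays their own bid.
Sorting bids: 117,000 (F) > 111,500 (B) > 70,000 (A) > 51,500 (G) > 47,000 (C) > 40,000 (E) > …
F is highest → pays own bid, $117,000.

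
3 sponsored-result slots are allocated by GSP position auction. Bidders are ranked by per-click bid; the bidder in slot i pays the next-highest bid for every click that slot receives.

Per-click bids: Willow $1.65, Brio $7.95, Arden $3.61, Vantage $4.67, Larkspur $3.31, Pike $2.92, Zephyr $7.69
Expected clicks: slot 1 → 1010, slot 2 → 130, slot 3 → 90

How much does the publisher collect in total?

Per-click bids in order: $7.95 (Brio) > $7.69 (Zephyr) > $4.67 (Vantage) > $3.61 (Arden) > …
Slot 1: Brio pays $7.69 × 1010 = $7766.90
Slot 2: Zephyr pays $4.67 × 130 = $607.10
Slot 3: Vantage pays $3.61 × 90 = $324.90
Total = $8698.90

Total revenue: $8698.90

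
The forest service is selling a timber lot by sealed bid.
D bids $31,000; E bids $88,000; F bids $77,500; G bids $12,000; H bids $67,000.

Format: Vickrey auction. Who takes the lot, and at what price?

Rule: the highest bidder wins and pays the second-highest bid.
Bids in order: 88,000 (E) > 77,500 (F) > 67,000 (H) > 31,000 (D) > 12,000 (G)
E wins with the highest bid; price is set by the runner-up at $77,500.

E pays $77,500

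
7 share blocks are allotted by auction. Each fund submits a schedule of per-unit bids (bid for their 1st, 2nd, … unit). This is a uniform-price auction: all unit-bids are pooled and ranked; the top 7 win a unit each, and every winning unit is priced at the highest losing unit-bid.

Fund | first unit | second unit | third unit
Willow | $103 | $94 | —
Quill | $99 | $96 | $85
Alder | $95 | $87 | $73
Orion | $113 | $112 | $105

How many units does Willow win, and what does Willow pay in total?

Willow: 1 unit, pays $94

All unit-bids, highest first — top 7: 113 (Orion-1), 112 (Orion-2), 105 (Orion-3), 103 (Willow-1), 99 (Quill-1), 96 (Quill-2), 95 (Alder-1)
The (k+1)-th unit-bid is $94.
Willow wins 1 unit(s) at $94 each.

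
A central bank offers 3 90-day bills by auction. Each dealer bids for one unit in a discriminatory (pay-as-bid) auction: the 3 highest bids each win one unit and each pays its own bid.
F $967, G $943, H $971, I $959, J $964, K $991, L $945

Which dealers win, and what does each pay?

Ordering the bids: 991 (K), 971 (H), 967 (F), 964 (J), 959 (I), …
Winners (3 units): K, H, F.
Each winner pays its own bid: K $991, H $971, F $967.

K $991, H $971, F $967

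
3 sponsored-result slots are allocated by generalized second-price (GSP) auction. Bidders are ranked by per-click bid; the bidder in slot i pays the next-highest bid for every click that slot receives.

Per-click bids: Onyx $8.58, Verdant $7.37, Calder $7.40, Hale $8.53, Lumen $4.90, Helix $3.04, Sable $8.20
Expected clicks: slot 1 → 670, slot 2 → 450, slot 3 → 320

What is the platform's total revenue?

Total revenue: $11773.10

Ranked by bid: $8.58 (Onyx) > $8.53 (Hale) > $8.20 (Sable) > $7.40 (Calder) > …
Slot 1: Onyx pays $8.53 × 670 = $5715.10
Slot 2: Hale pays $8.20 × 450 = $3690.00
Slot 3: Sable pays $7.40 × 320 = $2368.00
Total = $11773.10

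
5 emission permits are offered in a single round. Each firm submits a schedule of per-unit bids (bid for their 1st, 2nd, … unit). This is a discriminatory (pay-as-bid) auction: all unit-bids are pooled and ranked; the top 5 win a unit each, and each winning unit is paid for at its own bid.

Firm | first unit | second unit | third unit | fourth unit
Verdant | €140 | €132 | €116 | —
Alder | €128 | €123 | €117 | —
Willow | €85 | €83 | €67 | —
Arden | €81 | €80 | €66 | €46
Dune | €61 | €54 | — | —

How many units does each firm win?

Merging the schedules and taking the best 5: 140 (Verdant-1), 132 (Verdant-2), 128 (Alder-1), 123 (Alder-2), 117 (Alder-3)
Next rejected bid: €116 (not a price — pay-as-bid).
Allocation: Alder 3, Verdant 2.

Alder 3, Verdant 2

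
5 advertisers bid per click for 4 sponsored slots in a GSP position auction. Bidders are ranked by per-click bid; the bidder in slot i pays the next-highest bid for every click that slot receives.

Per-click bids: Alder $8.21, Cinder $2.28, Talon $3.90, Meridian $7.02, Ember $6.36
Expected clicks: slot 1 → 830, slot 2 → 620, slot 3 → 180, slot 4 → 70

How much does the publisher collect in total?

Total revenue: $10631.40

Sorting advertisers: $8.21 (Alder) > $7.02 (Meridian) > $6.36 (Ember) > $3.90 (Talon) > $2.28 (Cinder)
Slot 1: Alder pays $7.02 × 830 = $5826.60
Slot 2: Meridian pays $6.36 × 620 = $3943.20
Slot 3: Ember pays $3.90 × 180 = $702.00
Slot 4: Talon pays $2.28 × 70 = $159.60
Total = $10631.40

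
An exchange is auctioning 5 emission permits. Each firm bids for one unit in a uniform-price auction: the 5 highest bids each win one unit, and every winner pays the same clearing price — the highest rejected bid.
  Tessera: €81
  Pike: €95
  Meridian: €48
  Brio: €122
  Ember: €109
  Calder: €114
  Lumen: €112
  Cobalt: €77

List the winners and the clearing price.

Ordering the bids: 122 (Brio), 114 (Calder), 112 (Lumen), 109 (Ember), 95 (Pike), 81 (Tessera), 77 (Cobalt), …
Winners (5 units): Brio, Calder, Lumen, Ember, Pike.
Clearing price = highest rejected bid = €81.

Brio, Calder, Lumen, Ember, Pike; each pays €81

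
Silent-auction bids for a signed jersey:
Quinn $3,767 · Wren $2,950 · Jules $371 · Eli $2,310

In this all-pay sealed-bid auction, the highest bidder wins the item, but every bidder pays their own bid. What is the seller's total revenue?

Rule: the highest bidder wins the item, but every bidder pays their own bid.
Sorting bids: 3,767 (Quinn) > 2,950 (Wren) > 2,310 (Eli) > 371 (Jules)
Quinn wins with the top bid; all bids are sunk regardless.
Every bidder forfeits their bid regardless of winning.
Revenue = 3,767 + 2,950 + 371 + 2,310 = $9,398.

Total revenue: $9,398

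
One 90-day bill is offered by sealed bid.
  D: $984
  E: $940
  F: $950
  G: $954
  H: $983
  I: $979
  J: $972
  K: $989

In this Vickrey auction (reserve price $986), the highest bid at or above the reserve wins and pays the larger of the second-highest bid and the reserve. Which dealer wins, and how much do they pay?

Rule: the highest bid at or above the reserve wins and pays the larger of the second-highest bid and the reserve.
Bids in order: 989 (K) > 984 (D) > 983 (H) > 979 (I) > 972 (J) > 954 (G) > …
Highest eligible bid: K at $989.
Second-highest bid $984 is below the reserve $986, so the reserve binds → payment $986.

K pays $986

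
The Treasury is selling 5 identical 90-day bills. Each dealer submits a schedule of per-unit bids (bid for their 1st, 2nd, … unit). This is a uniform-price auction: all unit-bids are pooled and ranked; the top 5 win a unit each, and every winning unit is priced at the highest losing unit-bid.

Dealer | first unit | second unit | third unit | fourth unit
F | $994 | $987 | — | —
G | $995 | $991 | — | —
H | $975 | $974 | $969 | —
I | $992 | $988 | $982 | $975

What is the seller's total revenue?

Total revenue: $4,935

Pooled unit-bids ranked (top 5): 995 (G-1), 994 (F-1), 992 (I-1), 991 (G-2), 988 (I-2)
Highest rejected unit-bid = $987.
Allocation: F 1, G 2, I 2. Every unit priced at $987.
Revenue = 5 × 987 = $4,935.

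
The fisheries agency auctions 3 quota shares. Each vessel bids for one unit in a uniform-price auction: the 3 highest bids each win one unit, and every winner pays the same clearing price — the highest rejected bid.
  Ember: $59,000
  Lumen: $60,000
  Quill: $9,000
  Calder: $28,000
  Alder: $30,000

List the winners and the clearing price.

Lumen, Ember, Alder; each pays $28,000

Ordering the bids: 60,000 (Lumen), 59,000 (Ember), 30,000 (Alder), 28,000 (Calder), 9,000 (Quill)
The 3 highest are Lumen, Ember, Alder.
Highest unsuccessful bid: $28,000 → clearing price.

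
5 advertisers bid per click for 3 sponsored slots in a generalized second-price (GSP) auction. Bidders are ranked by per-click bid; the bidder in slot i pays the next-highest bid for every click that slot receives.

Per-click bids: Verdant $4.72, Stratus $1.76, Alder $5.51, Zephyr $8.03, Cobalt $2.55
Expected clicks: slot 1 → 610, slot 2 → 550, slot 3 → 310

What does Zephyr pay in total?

Ranked by bid: $8.03 (Zephyr) > $5.51 (Alder) > $4.72 (Verdant) > $2.55 (Cobalt) > …
Zephyr holds slot 1 → pays next bid $5.51 × 610 clicks = $3361.10.

Zephyr pays $3361.10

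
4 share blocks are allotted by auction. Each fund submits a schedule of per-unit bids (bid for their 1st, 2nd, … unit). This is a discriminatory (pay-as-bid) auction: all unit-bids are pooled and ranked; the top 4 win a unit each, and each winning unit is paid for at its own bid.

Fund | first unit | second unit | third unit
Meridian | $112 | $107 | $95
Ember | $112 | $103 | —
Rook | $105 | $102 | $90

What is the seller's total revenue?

Total revenue: $436

All unit-bids, highest first — top 4: 112 (Meridian-1), 112 (Ember-1), 107 (Meridian-2), 105 (Rook-1)
Next rejected bid: $103 (not a price — pay-as-bid).
Each winning unit pays its own bid.
Revenue = 112 + 112 + 107 + 105 = $436.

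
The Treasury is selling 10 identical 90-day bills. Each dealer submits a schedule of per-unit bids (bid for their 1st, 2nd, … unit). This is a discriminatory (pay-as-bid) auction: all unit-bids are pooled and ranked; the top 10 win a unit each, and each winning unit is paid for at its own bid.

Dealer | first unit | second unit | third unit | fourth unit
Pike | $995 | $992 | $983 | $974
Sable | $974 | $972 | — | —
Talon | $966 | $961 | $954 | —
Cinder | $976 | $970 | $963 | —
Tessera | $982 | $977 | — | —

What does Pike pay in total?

Pike pays $3,944

Pooled unit-bids ranked (top 10): 995 (Pike-1), 992 (Pike-2), 983 (Pike-3), 982 (Tessera-1), 977 (Tessera-2), 976 (Cinder-1), 974 (Pike-4), 974 (Sable-1), 972 (Sable-2), 970 (Cinder-2)
Next rejected bid: $966 (not a price — pay-as-bid).
Pike's winning unit-bids: 995 + 992 + 983 + 974 = $3,944.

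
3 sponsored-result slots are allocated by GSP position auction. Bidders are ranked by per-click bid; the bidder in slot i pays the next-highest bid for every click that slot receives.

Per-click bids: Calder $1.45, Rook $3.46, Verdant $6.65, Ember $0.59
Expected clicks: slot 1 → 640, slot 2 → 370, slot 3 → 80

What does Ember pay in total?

Ember pays $0.00

Per-click bids in order: $6.65 (Verdant) > $3.46 (Rook) > $1.45 (Calder) > $0.59 (Ember)
Ember ranks below slot 3 → no slot, pays nothing.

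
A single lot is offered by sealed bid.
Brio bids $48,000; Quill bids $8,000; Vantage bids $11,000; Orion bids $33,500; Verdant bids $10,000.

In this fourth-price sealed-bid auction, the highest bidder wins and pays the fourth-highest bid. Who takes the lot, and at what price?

Bids in order: 48,000 (Brio) > 33,500 (Orion) > 11,000 (Vantage) > 10,000 (Verdant) > 8,000 (Quill)
Brio is highest; pays the fourth-highest bid, $10,000.

Brio pays $10,000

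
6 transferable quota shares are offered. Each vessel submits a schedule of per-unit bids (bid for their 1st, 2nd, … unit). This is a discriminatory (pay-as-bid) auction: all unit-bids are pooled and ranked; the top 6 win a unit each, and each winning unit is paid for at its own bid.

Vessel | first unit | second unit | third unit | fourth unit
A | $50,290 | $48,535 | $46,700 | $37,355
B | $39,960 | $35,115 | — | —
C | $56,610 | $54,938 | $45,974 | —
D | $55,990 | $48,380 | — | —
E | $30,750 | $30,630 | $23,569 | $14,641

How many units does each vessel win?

Merging the schedules and taking the best 6: 56,610 (C-1), 55,990 (D-1), 54,938 (C-2), 50,290 (A-1), 48,535 (A-2), 48,380 (D-2)
Next rejected bid: $46,700 (not a price — pay-as-bid).
Allocation: A 2, C 2, D 2.

A 2, C 2, D 2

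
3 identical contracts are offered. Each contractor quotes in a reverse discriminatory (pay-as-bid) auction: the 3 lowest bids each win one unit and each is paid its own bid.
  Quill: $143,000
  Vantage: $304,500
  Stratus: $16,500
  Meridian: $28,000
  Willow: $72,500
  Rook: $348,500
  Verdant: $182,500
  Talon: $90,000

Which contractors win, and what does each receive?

Stratus $16,500, Meridian $28,000, Willow $72,500

Ordering the bids: 16,500 (Stratus), 28,000 (Meridian), 72,500 (Willow), 90,000 (Talon), 143,000 (Quill), …
The 3 lowest are Stratus, Meridian, Willow.
Each winner is paid its own bid: Stratus $16,500, Meridian $28,000, Willow $72,500.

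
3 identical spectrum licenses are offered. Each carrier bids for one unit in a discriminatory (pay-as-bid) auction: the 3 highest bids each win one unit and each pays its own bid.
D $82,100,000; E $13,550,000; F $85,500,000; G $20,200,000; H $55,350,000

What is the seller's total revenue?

Total revenue: $222,950,000

Ordering the bids: 85,500,000 (F), 82,100,000 (D), 55,350,000 (H), 20,200,000 (G), 13,550,000 (E)
Winners (3 units): F, D, H.
Total revenue = 85,500,000 + 82,100,000 + 55,350,000 = $222,950,000.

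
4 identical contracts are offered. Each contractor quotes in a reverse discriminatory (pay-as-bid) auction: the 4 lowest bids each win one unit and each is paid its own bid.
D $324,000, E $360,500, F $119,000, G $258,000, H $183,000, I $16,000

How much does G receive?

G is paid $258,000

Ordering the bids: 16,000 (I), 119,000 (F), 183,000 (H), 258,000 (G), 324,000 (D), 360,500 (E)
The 4 lowest are I, F, H, G.
G wins → own bid $258,000.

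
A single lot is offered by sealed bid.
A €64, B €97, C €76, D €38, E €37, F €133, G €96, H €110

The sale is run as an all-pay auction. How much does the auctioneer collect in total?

Rule: the highest bidder wins the item, but every bidder pays their own bid.
Sorting bids: 133 (F) > 110 (H) > 97 (B) > 96 (G) > 76 (C) > 64 (A) > …
Every bidder forfeits their bid regardless of winning.
Revenue = 64 + 97 + 76 + 38 + 37 + 133 + 96 + 110 = €651.

Total revenue: €651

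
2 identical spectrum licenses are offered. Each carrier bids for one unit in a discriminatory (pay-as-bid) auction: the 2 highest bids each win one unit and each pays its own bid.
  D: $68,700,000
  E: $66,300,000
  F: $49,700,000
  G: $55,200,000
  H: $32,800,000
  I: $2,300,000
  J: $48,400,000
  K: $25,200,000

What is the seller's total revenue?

Total revenue: $135,000,000

Bids ranked high→low: 68,700,000 (D), 66,300,000 (E), 55,200,000 (G), 49,700,000 (F), …
The 2 highest are D, E.
Total revenue = 68,700,000 + 66,300,000 = $135,000,000.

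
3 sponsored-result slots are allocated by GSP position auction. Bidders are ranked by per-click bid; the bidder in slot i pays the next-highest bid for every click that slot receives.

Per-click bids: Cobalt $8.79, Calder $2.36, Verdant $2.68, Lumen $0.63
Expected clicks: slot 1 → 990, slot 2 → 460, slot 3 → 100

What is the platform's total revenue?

Total revenue: $3801.80

Per-click bids in order: $8.79 (Cobalt) > $2.68 (Verdant) > $2.36 (Calder) > $0.63 (Lumen)
Slot 1: Cobalt pays $2.68 × 990 = $2653.20
Slot 2: Verdant pays $2.36 × 460 = $1085.60
Slot 3: Calder pays $0.63 × 100 = $63.00
Total = $3801.80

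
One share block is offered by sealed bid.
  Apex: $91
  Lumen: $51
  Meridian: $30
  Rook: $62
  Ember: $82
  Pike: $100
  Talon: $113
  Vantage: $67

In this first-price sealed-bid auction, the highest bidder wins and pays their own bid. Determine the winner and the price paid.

Bids ranked: 113 (Talon) > 100 (Pike) > 91 (Apex) > 82 (Ember) > 67 (Vantage) > 62 (Rook) > …
First-price: Talon pays what they bid, $113.

Talon pays $113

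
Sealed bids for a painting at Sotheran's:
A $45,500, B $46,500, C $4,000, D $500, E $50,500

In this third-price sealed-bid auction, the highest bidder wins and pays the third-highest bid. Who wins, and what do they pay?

E pays $45,500

Bids ranked: 50,500 (E) > 46,500 (B) > 45,500 (A) > 4,000 (C) > 500 (D)
E wins; payment is bid #3 in the ranking = $45,500.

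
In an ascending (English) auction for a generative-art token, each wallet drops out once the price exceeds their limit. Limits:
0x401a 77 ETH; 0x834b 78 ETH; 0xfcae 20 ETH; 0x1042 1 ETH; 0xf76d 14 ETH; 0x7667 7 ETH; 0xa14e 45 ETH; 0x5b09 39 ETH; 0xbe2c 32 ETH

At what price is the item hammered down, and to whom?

Rule: the price rises until one bidder remains; the winner pays the price at which the last rival dropped out.
Limits ranked: 78 (0x834b) > 77 (0x401a) > 45 (0xa14e) > 39 (0x5b09) > 32 (0xbe2c) > 20 (0xfcae) > …
Once the price passes 77 ETH, only 0x834b is left; the hammer falls at 0x401a's limit of 77 ETH.

0x834b wins at 77 ETH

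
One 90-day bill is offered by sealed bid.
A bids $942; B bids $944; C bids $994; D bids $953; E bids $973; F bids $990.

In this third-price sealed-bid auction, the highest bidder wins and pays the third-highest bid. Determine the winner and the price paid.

C pays $973

Bids ranked: 994 (C) > 990 (F) > 973 (E) > 953 (D) > 944 (B) > 942 (A)
C wins; payment is bid #3 in the ranking = $973.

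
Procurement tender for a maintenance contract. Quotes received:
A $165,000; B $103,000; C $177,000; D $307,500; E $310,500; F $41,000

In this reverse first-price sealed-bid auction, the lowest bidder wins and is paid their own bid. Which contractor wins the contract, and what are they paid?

F is paid $41,000

Sorting bids: 41,000 (F) < 103,000 (B) < 165,000 (A) < 177,000 (C) < 307,500 (D) < 310,500 (E)
F is lowest → is paid own bid, $41,000.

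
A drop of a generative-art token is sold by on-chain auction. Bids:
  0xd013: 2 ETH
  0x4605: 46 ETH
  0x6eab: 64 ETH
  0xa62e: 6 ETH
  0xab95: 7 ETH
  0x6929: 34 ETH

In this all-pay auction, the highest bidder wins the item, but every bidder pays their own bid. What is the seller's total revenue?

Bids ranked: 64 (0x6eab) > 46 (0x4605) > 34 (0x6929) > 7 (0xab95) > 6 (0xa62e) > 2 (0xd013)
Every bidder forfeits their bid regardless of winning.
Revenue = 2 + 46 + 64 + 6 + 7 + 34 = 159 ETH.

Total revenue: 159 ETH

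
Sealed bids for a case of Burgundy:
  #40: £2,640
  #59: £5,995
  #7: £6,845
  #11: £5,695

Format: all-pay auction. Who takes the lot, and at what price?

#7 pays £6,845

Bids in order: 6,845 (#7) > 5,995 (#59) > 5,695 (#11) > 2,640 (#40)
#7 wins with the top bid; all bids are sunk regardless.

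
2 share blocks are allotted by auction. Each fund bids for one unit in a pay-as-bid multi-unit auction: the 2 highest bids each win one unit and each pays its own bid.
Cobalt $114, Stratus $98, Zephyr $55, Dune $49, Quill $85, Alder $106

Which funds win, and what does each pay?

Cobalt $114, Alder $106

Ordering the bids: 114 (Cobalt), 106 (Alder), 98 (Stratus), 85 (Quill), …
Top 2: Cobalt, Alder.
Each winner pays its own bid: Cobalt $114, Alder $106.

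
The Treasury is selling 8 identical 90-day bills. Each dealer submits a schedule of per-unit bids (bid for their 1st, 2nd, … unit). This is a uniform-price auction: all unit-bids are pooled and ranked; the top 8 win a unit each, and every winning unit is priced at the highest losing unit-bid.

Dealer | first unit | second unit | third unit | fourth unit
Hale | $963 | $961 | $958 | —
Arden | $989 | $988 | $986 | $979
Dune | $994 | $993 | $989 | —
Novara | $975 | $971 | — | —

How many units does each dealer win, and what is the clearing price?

Arden 4, Dune 3, Novara 1; clearing price $971

All unit-bids, highest first — top 8: 994 (Dune-1), 993 (Dune-2), 989 (Arden-1), 989 (Dune-3), 988 (Arden-2), 986 (Arden-3), 979 (Arden-4), 975 (Novara-1)
Highest rejected unit-bid = $971.
Allocation: Arden 4, Dune 3, Novara 1.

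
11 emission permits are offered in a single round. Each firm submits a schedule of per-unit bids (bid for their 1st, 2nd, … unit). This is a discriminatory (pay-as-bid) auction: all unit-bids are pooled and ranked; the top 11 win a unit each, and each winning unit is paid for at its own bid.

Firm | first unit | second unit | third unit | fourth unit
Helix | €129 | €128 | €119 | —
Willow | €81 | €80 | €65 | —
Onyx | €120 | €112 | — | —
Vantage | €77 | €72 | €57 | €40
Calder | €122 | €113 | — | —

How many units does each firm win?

Calder 2, Helix 3, Onyx 2, Vantage 2, Willow 2

All unit-bids, highest first — top 11: 129 (Helix-1), 128 (Helix-2), 122 (Calder-1), 120 (Onyx-1), 119 (Helix-3), 113 (Calder-2), 112 (Onyx-2), 81 (Willow-1), 80 (Willow-2), 77 (Vantage-1), 72 (Vantage-2)
Next rejected bid: €65 (not a price — pay-as-bid).
Allocation: Calder 2, Helix 3, Onyx 2, Vantage 2, Willow 2.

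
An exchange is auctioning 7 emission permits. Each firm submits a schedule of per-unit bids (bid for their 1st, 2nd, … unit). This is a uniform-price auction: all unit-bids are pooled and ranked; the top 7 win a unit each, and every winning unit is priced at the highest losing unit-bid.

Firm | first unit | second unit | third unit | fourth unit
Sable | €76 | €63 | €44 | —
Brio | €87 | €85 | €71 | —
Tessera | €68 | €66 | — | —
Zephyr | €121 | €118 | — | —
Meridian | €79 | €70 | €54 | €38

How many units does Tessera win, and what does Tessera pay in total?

All unit-bids, highest first — top 7: 121 (Zephyr-1), 118 (Zephyr-2), 87 (Brio-1), 85 (Brio-2), 79 (Meridian-1), 76 (Sable-1), 71 (Brio-3)
First bid not allocated: €70.
Tessera wins 0 unit(s) at €70 each.

Tessera: 0 units, pays €0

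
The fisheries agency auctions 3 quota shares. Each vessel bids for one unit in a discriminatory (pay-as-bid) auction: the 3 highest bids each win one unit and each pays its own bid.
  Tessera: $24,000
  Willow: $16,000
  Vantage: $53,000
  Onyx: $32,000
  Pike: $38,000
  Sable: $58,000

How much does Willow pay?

Willow pays $0

Sorting: 58,000 (Sable), 53,000 (Vantage), 38,000 (Pike), 32,000 (Onyx), 24,000 (Tessera), …
Top 3: Sable, Vantage, Pike.
Willow does not win → $0.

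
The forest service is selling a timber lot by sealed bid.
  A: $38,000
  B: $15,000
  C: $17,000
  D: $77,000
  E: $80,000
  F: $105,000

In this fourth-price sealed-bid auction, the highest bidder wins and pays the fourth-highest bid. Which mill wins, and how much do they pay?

Fourth-price sealed-bid auction: the highest bidder wins and pays the fourth-highest bid.
Bids ranked: 105,000 (F) > 80,000 (E) > 77,000 (D) > 38,000 (A) > 17,000 (C) > 15,000 (B)
F is highest; pays the fourth-highest bid, $38,000.

F pays $38,000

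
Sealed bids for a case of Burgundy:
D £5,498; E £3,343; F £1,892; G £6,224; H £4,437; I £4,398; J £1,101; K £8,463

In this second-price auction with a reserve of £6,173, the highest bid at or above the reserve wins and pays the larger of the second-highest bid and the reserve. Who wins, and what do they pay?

Bids ranked: 8,463 (K) > 6,224 (G) > 5,498 (D) > 4,437 (H) > 4,398 (I) > 3,343 (E) > …
Highest eligible bid: K at £8,463.
Second-highest bid £6,224 exceeds the reserve £6,173 → payment £6,224.

K pays £6,224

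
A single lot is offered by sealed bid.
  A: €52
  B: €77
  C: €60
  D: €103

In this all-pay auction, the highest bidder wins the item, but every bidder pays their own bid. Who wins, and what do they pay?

D pays €103

Bids in order: 103 (D) > 77 (B) > 60 (C) > 52 (A)
D wins with the top bid; all bids are sunk regardless.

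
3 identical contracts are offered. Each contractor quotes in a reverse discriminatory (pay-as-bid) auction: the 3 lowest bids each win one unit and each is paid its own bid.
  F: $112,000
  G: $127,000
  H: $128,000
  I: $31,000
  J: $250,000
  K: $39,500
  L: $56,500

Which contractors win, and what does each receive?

I $31,000, K $39,500, L $56,500

Sorting: 31,000 (I), 39,500 (K), 56,500 (L), 112,000 (F), 127,000 (G), …
Lowest 3: I, K, L.
Each winner is paid its own bid: I $31,000, K $39,500, L $56,500.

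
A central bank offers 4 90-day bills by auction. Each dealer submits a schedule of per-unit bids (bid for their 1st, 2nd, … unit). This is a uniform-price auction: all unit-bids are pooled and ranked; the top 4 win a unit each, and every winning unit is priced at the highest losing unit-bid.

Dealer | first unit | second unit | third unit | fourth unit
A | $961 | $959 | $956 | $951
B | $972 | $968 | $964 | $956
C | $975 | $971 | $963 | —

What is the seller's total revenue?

Pooled unit-bids ranked (top 4): 975 (C-1), 972 (B-1), 971 (C-2), 968 (B-2)
First bid not allocated: $964.
Allocation: B 2, C 2. Every unit priced at $964.
Revenue = 4 × 964 = $3,856.

Total revenue: $3,856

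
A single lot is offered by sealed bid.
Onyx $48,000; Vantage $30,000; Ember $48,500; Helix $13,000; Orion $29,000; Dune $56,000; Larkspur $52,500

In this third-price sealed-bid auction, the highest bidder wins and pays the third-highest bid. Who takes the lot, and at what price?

Dune pays $48,500

Bids in order: 56,000 (Dune) > 52,500 (Larkspur) > 48,500 (Ember) > 48,000 (Onyx) > 30,000 (Vantage) > 29,000 (Orion) > …
Dune wins; payment is bid #3 in the ranking = $48,500.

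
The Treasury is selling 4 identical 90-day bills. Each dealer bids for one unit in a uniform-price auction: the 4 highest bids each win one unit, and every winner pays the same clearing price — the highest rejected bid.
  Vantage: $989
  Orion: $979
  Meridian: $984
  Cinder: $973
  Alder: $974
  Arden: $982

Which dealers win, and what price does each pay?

Vantage, Meridian, Arden, Orion; each pays $974

Bids ranked high→low: 989 (Vantage), 984 (Meridian), 982 (Arden), 979 (Orion), 974 (Alder), 973 (Cinder)
The 4 highest are Vantage, Meridian, Arden, Orion.
Highest unsuccessful bid: $974 → clearing price.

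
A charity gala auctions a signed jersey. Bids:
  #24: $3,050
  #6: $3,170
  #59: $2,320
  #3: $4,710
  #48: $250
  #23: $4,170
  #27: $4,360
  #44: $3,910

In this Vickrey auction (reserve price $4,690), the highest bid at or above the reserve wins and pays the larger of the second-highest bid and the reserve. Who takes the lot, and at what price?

Bids ranked: 4,710 (#3) > 4,360 (#27) > 4,170 (#23) > 3,910 (#44) > 3,170 (#6) > 3,050 (#24) > …
Highest eligible bid: #3 at $4,710.
Second-highest bid $4,360 is below the reserve $4,690, so the reserve binds → payment $4,690.

#3 pays $4,690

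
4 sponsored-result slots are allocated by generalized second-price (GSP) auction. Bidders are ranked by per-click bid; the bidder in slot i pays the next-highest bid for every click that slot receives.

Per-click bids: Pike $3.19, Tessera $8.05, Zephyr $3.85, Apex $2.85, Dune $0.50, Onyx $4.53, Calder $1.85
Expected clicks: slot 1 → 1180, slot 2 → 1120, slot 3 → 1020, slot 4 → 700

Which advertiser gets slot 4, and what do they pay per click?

Pike; $2.85 per click

Ranked by bid: $8.05 (Tessera) > $4.53 (Onyx) > $3.85 (Zephyr) > $3.19 (Pike) > $2.85 (Apex) > …
Slot 4 goes to the fourth-ranked bidder, Pike, who pays the next bid down: $2.85/click.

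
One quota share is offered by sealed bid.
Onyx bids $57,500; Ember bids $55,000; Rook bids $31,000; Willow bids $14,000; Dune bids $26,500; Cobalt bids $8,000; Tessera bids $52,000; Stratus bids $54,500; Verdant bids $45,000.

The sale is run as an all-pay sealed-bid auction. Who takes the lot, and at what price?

Bids ranked: 57,500 (Onyx) > 55,000 (Ember) > 54,500 (Stratus) > 52,000 (Tessera) > 45,000 (Verdant) > 31,000 (Rook) > …
Onyx is highest and takes the item; every bidder forfeits their bid.

Onyx pays $57,500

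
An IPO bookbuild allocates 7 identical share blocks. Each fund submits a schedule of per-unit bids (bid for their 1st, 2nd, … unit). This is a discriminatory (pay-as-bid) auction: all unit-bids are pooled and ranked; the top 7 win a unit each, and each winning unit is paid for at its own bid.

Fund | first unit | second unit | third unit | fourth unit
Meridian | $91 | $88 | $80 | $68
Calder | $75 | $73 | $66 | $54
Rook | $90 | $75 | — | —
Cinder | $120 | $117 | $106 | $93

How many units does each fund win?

Merging the schedules and taking the best 7: 120 (Cinder-1), 117 (Cinder-2), 106 (Cinder-3), 93 (Cinder-4), 91 (Meridian-1), 90 (Rook-1), 88 (Meridian-2)
Next rejected bid: $80 (not a price — pay-as-bid).
Allocation: Cinder 4, Meridian 2, Rook 1.

Cinder 4, Meridian 2, Rook 1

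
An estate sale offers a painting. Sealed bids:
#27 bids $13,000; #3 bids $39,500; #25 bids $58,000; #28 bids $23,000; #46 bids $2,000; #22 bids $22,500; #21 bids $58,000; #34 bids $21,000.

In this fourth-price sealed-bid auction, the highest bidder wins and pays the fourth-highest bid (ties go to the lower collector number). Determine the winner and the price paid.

#21 pays $23,000

Rule: the highest bidder wins and pays the fourth-highest bid.
Bids ranked: 58,000 (#21) > 58,000 (#25) > 39,500 (#3) > 23,000 (#28) > 22,500 (#22) > 21,000 (#34) > …
Tie at $58,000 → #21 wins by tie-break.
#21 wins; payment is bid #4 in the ranking = $23,000.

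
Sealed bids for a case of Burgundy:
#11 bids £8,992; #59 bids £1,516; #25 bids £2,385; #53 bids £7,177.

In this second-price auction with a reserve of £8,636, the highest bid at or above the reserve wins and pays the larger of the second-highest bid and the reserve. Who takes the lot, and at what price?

Bids in order: 8,992 (#11) > 7,177 (#53) > 2,385 (#25) > 1,516 (#59)
Highest eligible bid: #11 at £8,992.
Second-highest bid £7,177 is below the reserve £8,636, so the reserve binds → payment £8,636.

#11 pays £8,636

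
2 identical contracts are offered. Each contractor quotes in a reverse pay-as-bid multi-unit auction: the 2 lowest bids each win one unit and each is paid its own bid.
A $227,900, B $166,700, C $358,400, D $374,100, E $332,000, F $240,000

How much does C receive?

C is paid $0

Sorting: 166,700 (B), 227,900 (A), 240,000 (F), 332,000 (E), …
Winners (2 units): B, A.
C does not win → $0.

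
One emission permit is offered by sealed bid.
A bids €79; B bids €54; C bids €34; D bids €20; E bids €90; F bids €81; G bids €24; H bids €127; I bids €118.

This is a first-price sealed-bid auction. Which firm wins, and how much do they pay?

Bids in order: 127 (H) > 118 (I) > 90 (E) > 81 (F) > 79 (A) > 54 (B) > …
H has the highest bid and pays exactly that: €127.

H pays €127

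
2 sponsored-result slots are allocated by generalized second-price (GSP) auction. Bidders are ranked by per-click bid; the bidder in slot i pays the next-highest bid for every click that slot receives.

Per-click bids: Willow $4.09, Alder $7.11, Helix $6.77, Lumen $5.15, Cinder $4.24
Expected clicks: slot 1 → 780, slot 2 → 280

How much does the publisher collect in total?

Ranked by bid: $7.11 (Alder) > $6.77 (Helix) > $5.15 (Lumen) > …
Slot 1: Alder pays $6.77 × 780 = $5280.60
Slot 2: Helix pays $5.15 × 280 = $1442.00
Total = $6722.60

Total revenue: $6722.60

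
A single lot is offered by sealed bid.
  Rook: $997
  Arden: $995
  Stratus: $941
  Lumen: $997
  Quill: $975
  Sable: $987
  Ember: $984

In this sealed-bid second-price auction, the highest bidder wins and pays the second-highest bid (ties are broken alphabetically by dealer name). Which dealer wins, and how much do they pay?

Rule: the highest bidder wins and pays the second-highest bid.
Sorting bids: 997 (Lumen) > 997 (Rook) > 995 (Arden) > 987 (Sable) > 984 (Ember) > 975 (Quill) > …
Lumen and Rook tie at $997; tie-break gives it to Lumen.
Lumen is highest; pays the second-highest bid, $997.

Lumen pays $997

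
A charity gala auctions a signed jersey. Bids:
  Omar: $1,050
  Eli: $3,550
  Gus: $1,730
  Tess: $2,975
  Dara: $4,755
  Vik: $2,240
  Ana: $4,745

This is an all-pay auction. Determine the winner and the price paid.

Bids ranked: 4,755 (Dara) > 4,745 (Ana) > 3,550 (Eli) > 2,975 (Tess) > 2,240 (Vik) > 1,730 (Gus) > …
Dara wins with the top bid; all bids are sunk regardless.

Dara pays $4,755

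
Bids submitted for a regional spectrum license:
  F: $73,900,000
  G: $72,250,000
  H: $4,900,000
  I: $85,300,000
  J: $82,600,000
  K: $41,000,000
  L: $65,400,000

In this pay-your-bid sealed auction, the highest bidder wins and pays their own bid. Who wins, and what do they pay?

Bids in order: 85,300,000 (I) > 82,600,000 (J) > 73,900,000 (F) > 72,250,000 (G) > 65,400,000 (L) > 41,000,000 (K) > …
I has the highest bid and pays exactly that: $85,300,000.

I pays $85,300,000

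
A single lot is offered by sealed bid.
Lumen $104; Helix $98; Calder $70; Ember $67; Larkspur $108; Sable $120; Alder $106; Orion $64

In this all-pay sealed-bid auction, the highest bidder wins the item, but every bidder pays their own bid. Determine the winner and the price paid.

Sable pays $120

All-pay sealed-bid auction: the highest bidder wins the item, but every bidder pays their own bid.
Bids ranked: 120 (Sable) > 108 (Larkspur) > 106 (Alder) > 104 (Lumen) > 98 (Helix) > 70 (Calder) > …
Sable is highest and takes the item; every bidder forfeits their bid.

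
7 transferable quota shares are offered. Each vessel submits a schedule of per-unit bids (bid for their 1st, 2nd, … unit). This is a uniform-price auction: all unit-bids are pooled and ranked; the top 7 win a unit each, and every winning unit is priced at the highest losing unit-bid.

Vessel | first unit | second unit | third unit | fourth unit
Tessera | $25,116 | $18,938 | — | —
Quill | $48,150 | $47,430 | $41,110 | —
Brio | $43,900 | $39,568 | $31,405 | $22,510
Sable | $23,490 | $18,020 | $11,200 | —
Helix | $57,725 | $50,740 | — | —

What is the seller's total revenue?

Total revenue: $219,835

All unit-bids, highest first — top 7: 57,725 (Helix-1), 50,740 (Helix-2), 48,150 (Quill-1), 47,430 (Quill-2), 43,900 (Brio-1), 41,110 (Quill-3), 39,568 (Brio-2)
First bid not allocated: $31,405.
Allocation: Brio 2, Helix 2, Quill 3. Every unit priced at $31,405.
Revenue = 7 × 31,405 = $219,835.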